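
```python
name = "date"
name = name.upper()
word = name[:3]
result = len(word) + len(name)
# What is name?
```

Trace (tracking name):
name = 'date'  # -> name = 'date'
name = name.upper()  # -> name = 'DATE'
word = name[:3]  # -> word = 'DAT'
result = len(word) + len(name)  # -> result = 7

Answer: 'DATE'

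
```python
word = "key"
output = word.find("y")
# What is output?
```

Answer: 2

Derivation:
Trace (tracking output):
word = 'key'  # -> word = 'key'
output = word.find('y')  # -> output = 2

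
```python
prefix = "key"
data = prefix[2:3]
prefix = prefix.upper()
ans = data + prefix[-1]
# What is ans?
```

Answer: 'yY'

Derivation:
Trace (tracking ans):
prefix = 'key'  # -> prefix = 'key'
data = prefix[2:3]  # -> data = 'y'
prefix = prefix.upper()  # -> prefix = 'KEY'
ans = data + prefix[-1]  # -> ans = 'yY'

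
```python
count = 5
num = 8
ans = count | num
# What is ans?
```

Trace (tracking ans):
count = 5  # -> count = 5
num = 8  # -> num = 8
ans = count | num  # -> ans = 13

Answer: 13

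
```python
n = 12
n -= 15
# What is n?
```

Answer: -3

Derivation:
Trace (tracking n):
n = 12  # -> n = 12
n -= 15  # -> n = -3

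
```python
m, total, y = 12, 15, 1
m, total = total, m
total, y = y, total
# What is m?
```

Trace (tracking m):
m, total, y = (12, 15, 1)  # -> m = 12, total = 15, y = 1
m, total = (total, m)  # -> m = 15, total = 12
total, y = (y, total)  # -> total = 1, y = 12

Answer: 15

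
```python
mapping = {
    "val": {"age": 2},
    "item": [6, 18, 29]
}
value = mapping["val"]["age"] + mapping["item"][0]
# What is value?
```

Trace (tracking value):
mapping = {'val': {'age': 2}, 'item': [6, 18, 29]}  # -> mapping = {'val': {'age': 2}, 'item': [6, 18, 29]}
value = mapping['val']['age'] + mapping['item'][0]  # -> value = 8

Answer: 8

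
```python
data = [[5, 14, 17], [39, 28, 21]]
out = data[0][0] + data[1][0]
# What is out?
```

Answer: 44

Derivation:
Trace (tracking out):
data = [[5, 14, 17], [39, 28, 21]]  # -> data = [[5, 14, 17], [39, 28, 21]]
out = data[0][0] + data[1][0]  # -> out = 44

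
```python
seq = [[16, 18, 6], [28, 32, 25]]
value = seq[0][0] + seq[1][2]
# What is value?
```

Answer: 41

Derivation:
Trace (tracking value):
seq = [[16, 18, 6], [28, 32, 25]]  # -> seq = [[16, 18, 6], [28, 32, 25]]
value = seq[0][0] + seq[1][2]  # -> value = 41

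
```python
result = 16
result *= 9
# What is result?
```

Answer: 144

Derivation:
Trace (tracking result):
result = 16  # -> result = 16
result *= 9  # -> result = 144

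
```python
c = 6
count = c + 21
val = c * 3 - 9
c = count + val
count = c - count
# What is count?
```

Trace (tracking count):
c = 6  # -> c = 6
count = c + 21  # -> count = 27
val = c * 3 - 9  # -> val = 9
c = count + val  # -> c = 36
count = c - count  # -> count = 9

Answer: 9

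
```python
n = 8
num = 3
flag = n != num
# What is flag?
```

Trace (tracking flag):
n = 8  # -> n = 8
num = 3  # -> num = 3
flag = n != num  # -> flag = True

Answer: True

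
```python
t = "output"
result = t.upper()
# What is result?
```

Answer: 'OUTPUT'

Derivation:
Trace (tracking result):
t = 'output'  # -> t = 'output'
result = t.upper()  # -> result = 'OUTPUT'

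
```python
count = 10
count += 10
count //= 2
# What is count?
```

Trace (tracking count):
count = 10  # -> count = 10
count += 10  # -> count = 20
count //= 2  # -> count = 10

Answer: 10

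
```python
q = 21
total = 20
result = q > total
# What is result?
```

Answer: True

Derivation:
Trace (tracking result):
q = 21  # -> q = 21
total = 20  # -> total = 20
result = q > total  # -> result = True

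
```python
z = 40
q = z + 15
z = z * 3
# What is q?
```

Trace (tracking q):
z = 40  # -> z = 40
q = z + 15  # -> q = 55
z = z * 3  # -> z = 120

Answer: 55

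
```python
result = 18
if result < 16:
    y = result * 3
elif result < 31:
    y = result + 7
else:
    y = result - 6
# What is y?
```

Answer: 25

Derivation:
Trace (tracking y):
result = 18  # -> result = 18
if result < 16:  # condition is False
elif result < 31:  # condition is True
    y = result + 7  # -> y = 25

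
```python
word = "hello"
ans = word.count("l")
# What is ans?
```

Trace (tracking ans):
word = 'hello'  # -> word = 'hello'
ans = word.count('l')  # -> ans = 2

Answer: 2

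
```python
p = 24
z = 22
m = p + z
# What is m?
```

Answer: 46

Derivation:
Trace (tracking m):
p = 24  # -> p = 24
z = 22  # -> z = 22
m = p + z  # -> m = 46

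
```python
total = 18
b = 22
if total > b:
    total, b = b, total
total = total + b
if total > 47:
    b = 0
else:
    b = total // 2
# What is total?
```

Answer: 40

Derivation:
Trace (tracking total):
total = 18  # -> total = 18
b = 22  # -> b = 22
if total > b:  # condition is False
total = total + b  # -> total = 40
if total > 47:  # condition is False
else:
    b = total // 2  # -> b = 20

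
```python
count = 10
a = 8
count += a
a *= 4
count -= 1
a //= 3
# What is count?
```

Answer: 17

Derivation:
Trace (tracking count):
count = 10  # -> count = 10
a = 8  # -> a = 8
count += a  # -> count = 18
a *= 4  # -> a = 32
count -= 1  # -> count = 17
a //= 3  # -> a = 10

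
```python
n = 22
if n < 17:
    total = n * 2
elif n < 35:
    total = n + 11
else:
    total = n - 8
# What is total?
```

Answer: 33

Derivation:
Trace (tracking total):
n = 22  # -> n = 22
if n < 17:  # condition is False
elif n < 35:  # condition is True
    total = n + 11  # -> total = 33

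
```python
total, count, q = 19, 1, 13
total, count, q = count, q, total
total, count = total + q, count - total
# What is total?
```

Trace (tracking total):
total, count, q = (19, 1, 13)  # -> total = 19, count = 1, q = 13
total, count, q = (count, q, total)  # -> total = 1, count = 13, q = 19
total, count = (total + q, count - total)  # -> total = 20, count = 12

Answer: 20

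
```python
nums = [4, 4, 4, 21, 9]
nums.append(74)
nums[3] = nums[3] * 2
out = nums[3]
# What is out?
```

Answer: 42

Derivation:
Trace (tracking out):
nums = [4, 4, 4, 21, 9]  # -> nums = [4, 4, 4, 21, 9]
nums.append(74)  # -> nums = [4, 4, 4, 21, 9, 74]
nums[3] = nums[3] * 2  # -> nums = [4, 4, 4, 42, 9, 74]
out = nums[3]  # -> out = 42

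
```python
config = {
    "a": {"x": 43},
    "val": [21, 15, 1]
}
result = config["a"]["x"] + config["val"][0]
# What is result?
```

Answer: 64

Derivation:
Trace (tracking result):
config = {'a': {'x': 43}, 'val': [21, 15, 1]}  # -> config = {'a': {'x': 43}, 'val': [21, 15, 1]}
result = config['a']['x'] + config['val'][0]  # -> result = 64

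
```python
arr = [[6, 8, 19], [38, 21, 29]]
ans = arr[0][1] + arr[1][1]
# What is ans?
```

Trace (tracking ans):
arr = [[6, 8, 19], [38, 21, 29]]  # -> arr = [[6, 8, 19], [38, 21, 29]]
ans = arr[0][1] + arr[1][1]  # -> ans = 29

Answer: 29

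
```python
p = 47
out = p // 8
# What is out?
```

Trace (tracking out):
p = 47  # -> p = 47
out = p // 8  # -> out = 5

Answer: 5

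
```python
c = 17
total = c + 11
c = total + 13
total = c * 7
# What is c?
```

Trace (tracking c):
c = 17  # -> c = 17
total = c + 11  # -> total = 28
c = total + 13  # -> c = 41
total = c * 7  # -> total = 287

Answer: 41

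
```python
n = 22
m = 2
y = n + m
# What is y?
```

Trace (tracking y):
n = 22  # -> n = 22
m = 2  # -> m = 2
y = n + m  # -> y = 24

Answer: 24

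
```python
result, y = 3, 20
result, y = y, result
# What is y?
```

Trace (tracking y):
result, y = (3, 20)  # -> result = 3, y = 20
result, y = (y, result)  # -> result = 20, y = 3

Answer: 3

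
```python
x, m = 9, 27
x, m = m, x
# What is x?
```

Answer: 27

Derivation:
Trace (tracking x):
x, m = (9, 27)  # -> x = 9, m = 27
x, m = (m, x)  # -> x = 27, m = 9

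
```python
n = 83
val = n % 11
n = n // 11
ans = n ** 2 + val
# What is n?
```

Trace (tracking n):
n = 83  # -> n = 83
val = n % 11  # -> val = 6
n = n // 11  # -> n = 7
ans = n ** 2 + val  # -> ans = 55

Answer: 7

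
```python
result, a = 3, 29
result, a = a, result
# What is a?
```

Trace (tracking a):
result, a = (3, 29)  # -> result = 3, a = 29
result, a = (a, result)  # -> result = 29, a = 3

Answer: 3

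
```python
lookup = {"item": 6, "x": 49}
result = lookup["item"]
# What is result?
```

Answer: 6

Derivation:
Trace (tracking result):
lookup = {'item': 6, 'x': 49}  # -> lookup = {'item': 6, 'x': 49}
result = lookup['item']  # -> result = 6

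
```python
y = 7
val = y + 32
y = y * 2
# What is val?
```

Trace (tracking val):
y = 7  # -> y = 7
val = y + 32  # -> val = 39
y = y * 2  # -> y = 14

Answer: 39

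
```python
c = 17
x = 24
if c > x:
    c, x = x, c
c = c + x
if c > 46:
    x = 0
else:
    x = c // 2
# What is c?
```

Trace (tracking c):
c = 17  # -> c = 17
x = 24  # -> x = 24
if c > x:  # condition is False
c = c + x  # -> c = 41
if c > 46:  # condition is False
else:
    x = c // 2  # -> x = 20

Answer: 41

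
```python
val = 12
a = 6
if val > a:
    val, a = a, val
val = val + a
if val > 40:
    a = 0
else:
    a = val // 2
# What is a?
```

Answer: 9

Derivation:
Trace (tracking a):
val = 12  # -> val = 12
a = 6  # -> a = 6
if val > a:  # condition is True
    val, a = (a, val)  # -> val = 6, a = 12
val = val + a  # -> val = 18
if val > 40:  # condition is False
else:
    a = val // 2  # -> a = 9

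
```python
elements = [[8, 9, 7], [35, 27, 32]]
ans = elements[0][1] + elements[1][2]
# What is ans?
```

Answer: 41

Derivation:
Trace (tracking ans):
elements = [[8, 9, 7], [35, 27, 32]]  # -> elements = [[8, 9, 7], [35, 27, 32]]
ans = elements[0][1] + elements[1][2]  # -> ans = 41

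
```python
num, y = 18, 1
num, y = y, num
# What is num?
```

Trace (tracking num):
num, y = (18, 1)  # -> num = 18, y = 1
num, y = (y, num)  # -> num = 1, y = 18

Answer: 1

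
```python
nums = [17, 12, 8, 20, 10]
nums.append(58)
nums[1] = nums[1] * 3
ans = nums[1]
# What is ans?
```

Trace (tracking ans):
nums = [17, 12, 8, 20, 10]  # -> nums = [17, 12, 8, 20, 10]
nums.append(58)  # -> nums = [17, 12, 8, 20, 10, 58]
nums[1] = nums[1] * 3  # -> nums = [17, 36, 8, 20, 10, 58]
ans = nums[1]  # -> ans = 36

Answer: 36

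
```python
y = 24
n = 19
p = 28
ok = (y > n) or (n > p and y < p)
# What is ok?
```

Trace (tracking ok):
y = 24  # -> y = 24
n = 19  # -> n = 19
p = 28  # -> p = 28
ok = y > n or (n > p and y < p)  # -> ok = True

Answer: True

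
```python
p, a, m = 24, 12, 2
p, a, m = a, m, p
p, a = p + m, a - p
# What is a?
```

Answer: -10

Derivation:
Trace (tracking a):
p, a, m = (24, 12, 2)  # -> p = 24, a = 12, m = 2
p, a, m = (a, m, p)  # -> p = 12, a = 2, m = 24
p, a = (p + m, a - p)  # -> p = 36, a = -10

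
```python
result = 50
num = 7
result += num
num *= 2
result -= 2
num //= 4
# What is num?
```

Answer: 3

Derivation:
Trace (tracking num):
result = 50  # -> result = 50
num = 7  # -> num = 7
result += num  # -> result = 57
num *= 2  # -> num = 14
result -= 2  # -> result = 55
num //= 4  # -> num = 3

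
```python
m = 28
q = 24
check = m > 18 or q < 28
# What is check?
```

Trace (tracking check):
m = 28  # -> m = 28
q = 24  # -> q = 24
check = m > 18 or q < 28  # -> check = True

Answer: True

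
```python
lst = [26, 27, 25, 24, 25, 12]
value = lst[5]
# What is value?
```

Trace (tracking value):
lst = [26, 27, 25, 24, 25, 12]  # -> lst = [26, 27, 25, 24, 25, 12]
value = lst[5]  # -> value = 12

Answer: 12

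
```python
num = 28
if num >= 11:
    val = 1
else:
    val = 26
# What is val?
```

Answer: 1

Derivation:
Trace (tracking val):
num = 28  # -> num = 28
if num >= 11:  # condition is True
    val = 1  # -> val = 1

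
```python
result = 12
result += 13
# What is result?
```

Trace (tracking result):
result = 12  # -> result = 12
result += 13  # -> result = 25

Answer: 25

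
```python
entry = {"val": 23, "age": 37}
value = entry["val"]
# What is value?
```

Trace (tracking value):
entry = {'val': 23, 'age': 37}  # -> entry = {'val': 23, 'age': 37}
value = entry['val']  # -> value = 23

Answer: 23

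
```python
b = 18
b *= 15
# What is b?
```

Trace (tracking b):
b = 18  # -> b = 18
b *= 15  # -> b = 270

Answer: 270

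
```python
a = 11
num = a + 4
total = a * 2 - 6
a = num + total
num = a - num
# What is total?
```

Trace (tracking total):
a = 11  # -> a = 11
num = a + 4  # -> num = 15
total = a * 2 - 6  # -> total = 16
a = num + total  # -> a = 31
num = a - num  # -> num = 16

Answer: 16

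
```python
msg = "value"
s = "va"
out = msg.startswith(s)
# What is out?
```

Answer: True

Derivation:
Trace (tracking out):
msg = 'value'  # -> msg = 'value'
s = 'va'  # -> s = 'va'
out = msg.startswith(s)  # -> out = True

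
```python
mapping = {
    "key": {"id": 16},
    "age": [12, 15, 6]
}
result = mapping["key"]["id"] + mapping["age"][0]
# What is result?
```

Answer: 28

Derivation:
Trace (tracking result):
mapping = {'key': {'id': 16}, 'age': [12, 15, 6]}  # -> mapping = {'key': {'id': 16}, 'age': [12, 15, 6]}
result = mapping['key']['id'] + mapping['age'][0]  # -> result = 28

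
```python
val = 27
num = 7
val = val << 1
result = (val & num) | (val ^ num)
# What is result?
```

Trace (tracking result):
val = 27  # -> val = 27
num = 7  # -> num = 7
val = val << 1  # -> val = 54
result = val & num | val ^ num  # -> result = 55

Answer: 55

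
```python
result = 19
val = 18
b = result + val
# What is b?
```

Answer: 37

Derivation:
Trace (tracking b):
result = 19  # -> result = 19
val = 18  # -> val = 18
b = result + val  # -> b = 37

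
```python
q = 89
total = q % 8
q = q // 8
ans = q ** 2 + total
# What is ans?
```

Answer: 122

Derivation:
Trace (tracking ans):
q = 89  # -> q = 89
total = q % 8  # -> total = 1
q = q // 8  # -> q = 11
ans = q ** 2 + total  # -> ans = 122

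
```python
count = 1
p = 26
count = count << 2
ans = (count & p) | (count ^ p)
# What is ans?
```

Trace (tracking ans):
count = 1  # -> count = 1
p = 26  # -> p = 26
count = count << 2  # -> count = 4
ans = count & p | count ^ p  # -> ans = 30

Answer: 30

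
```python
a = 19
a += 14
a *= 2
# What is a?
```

Answer: 66

Derivation:
Trace (tracking a):
a = 19  # -> a = 19
a += 14  # -> a = 33
a *= 2  # -> a = 66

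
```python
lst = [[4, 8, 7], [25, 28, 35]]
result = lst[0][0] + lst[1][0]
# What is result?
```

Answer: 29

Derivation:
Trace (tracking result):
lst = [[4, 8, 7], [25, 28, 35]]  # -> lst = [[4, 8, 7], [25, 28, 35]]
result = lst[0][0] + lst[1][0]  # -> result = 29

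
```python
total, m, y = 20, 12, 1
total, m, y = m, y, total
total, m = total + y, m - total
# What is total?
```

Answer: 32

Derivation:
Trace (tracking total):
total, m, y = (20, 12, 1)  # -> total = 20, m = 12, y = 1
total, m, y = (m, y, total)  # -> total = 12, m = 1, y = 20
total, m = (total + y, m - total)  # -> total = 32, m = -11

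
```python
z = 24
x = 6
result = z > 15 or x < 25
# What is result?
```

Trace (tracking result):
z = 24  # -> z = 24
x = 6  # -> x = 6
result = z > 15 or x < 25  # -> result = True

Answer: True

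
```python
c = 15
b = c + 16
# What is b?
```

Trace (tracking b):
c = 15  # -> c = 15
b = c + 16  # -> b = 31

Answer: 31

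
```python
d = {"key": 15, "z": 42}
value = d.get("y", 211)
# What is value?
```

Answer: 211

Derivation:
Trace (tracking value):
d = {'key': 15, 'z': 42}  # -> d = {'key': 15, 'z': 42}
value = d.get('y', 211)  # -> value = 211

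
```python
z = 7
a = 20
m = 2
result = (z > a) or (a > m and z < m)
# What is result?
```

Answer: False

Derivation:
Trace (tracking result):
z = 7  # -> z = 7
a = 20  # -> a = 20
m = 2  # -> m = 2
result = z > a or (a > m and z < m)  # -> result = False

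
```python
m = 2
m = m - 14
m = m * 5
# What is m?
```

Trace (tracking m):
m = 2  # -> m = 2
m = m - 14  # -> m = -12
m = m * 5  # -> m = -60

Answer: -60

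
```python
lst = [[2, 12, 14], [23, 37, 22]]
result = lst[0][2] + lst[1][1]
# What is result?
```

Trace (tracking result):
lst = [[2, 12, 14], [23, 37, 22]]  # -> lst = [[2, 12, 14], [23, 37, 22]]
result = lst[0][2] + lst[1][1]  # -> result = 51

Answer: 51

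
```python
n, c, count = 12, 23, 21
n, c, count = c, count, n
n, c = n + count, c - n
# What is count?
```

Answer: 12

Derivation:
Trace (tracking count):
n, c, count = (12, 23, 21)  # -> n = 12, c = 23, count = 21
n, c, count = (c, count, n)  # -> n = 23, c = 21, count = 12
n, c = (n + count, c - n)  # -> n = 35, c = -2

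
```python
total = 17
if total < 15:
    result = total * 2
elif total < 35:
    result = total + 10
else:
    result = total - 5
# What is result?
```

Answer: 27

Derivation:
Trace (tracking result):
total = 17  # -> total = 17
if total < 15:  # condition is False
elif total < 35:  # condition is True
    result = total + 10  # -> result = 27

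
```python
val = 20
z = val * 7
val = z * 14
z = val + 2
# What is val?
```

Trace (tracking val):
val = 20  # -> val = 20
z = val * 7  # -> z = 140
val = z * 14  # -> val = 1960
z = val + 2  # -> z = 1962

Answer: 1960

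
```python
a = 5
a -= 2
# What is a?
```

Answer: 3

Derivation:
Trace (tracking a):
a = 5  # -> a = 5
a -= 2  # -> a = 3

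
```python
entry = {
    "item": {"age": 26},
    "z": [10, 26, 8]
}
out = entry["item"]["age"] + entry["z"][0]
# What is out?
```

Trace (tracking out):
entry = {'item': {'age': 26}, 'z': [10, 26, 8]}  # -> entry = {'item': {'age': 26}, 'z': [10, 26, 8]}
out = entry['item']['age'] + entry['z'][0]  # -> out = 36

Answer: 36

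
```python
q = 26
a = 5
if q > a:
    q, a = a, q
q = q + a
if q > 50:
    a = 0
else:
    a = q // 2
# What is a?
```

Answer: 15

Derivation:
Trace (tracking a):
q = 26  # -> q = 26
a = 5  # -> a = 5
if q > a:  # condition is True
    q, a = (a, q)  # -> q = 5, a = 26
q = q + a  # -> q = 31
if q > 50:  # condition is False
else:
    a = q // 2  # -> a = 15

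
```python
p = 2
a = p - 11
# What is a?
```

Answer: -9

Derivation:
Trace (tracking a):
p = 2  # -> p = 2
a = p - 11  # -> a = -9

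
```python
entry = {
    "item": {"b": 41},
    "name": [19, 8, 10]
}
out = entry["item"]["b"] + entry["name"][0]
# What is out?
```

Answer: 60

Derivation:
Trace (tracking out):
entry = {'item': {'b': 41}, 'name': [19, 8, 10]}  # -> entry = {'item': {'b': 41}, 'name': [19, 8, 10]}
out = entry['item']['b'] + entry['name'][0]  # -> out = 60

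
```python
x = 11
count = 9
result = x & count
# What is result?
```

Trace (tracking result):
x = 11  # -> x = 11
count = 9  # -> count = 9
result = x & count  # -> result = 9

Answer: 9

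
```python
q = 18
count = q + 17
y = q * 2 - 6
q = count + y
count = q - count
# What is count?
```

Answer: 30

Derivation:
Trace (tracking count):
q = 18  # -> q = 18
count = q + 17  # -> count = 35
y = q * 2 - 6  # -> y = 30
q = count + y  # -> q = 65
count = q - count  # -> count = 30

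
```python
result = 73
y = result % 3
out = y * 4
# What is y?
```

Trace (tracking y):
result = 73  # -> result = 73
y = result % 3  # -> y = 1
out = y * 4  # -> out = 4

Answer: 1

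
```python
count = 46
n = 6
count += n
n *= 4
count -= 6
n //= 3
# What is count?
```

Answer: 46

Derivation:
Trace (tracking count):
count = 46  # -> count = 46
n = 6  # -> n = 6
count += n  # -> count = 52
n *= 4  # -> n = 24
count -= 6  # -> count = 46
n //= 3  # -> n = 8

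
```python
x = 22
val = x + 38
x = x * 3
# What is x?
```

Answer: 66

Derivation:
Trace (tracking x):
x = 22  # -> x = 22
val = x + 38  # -> val = 60
x = x * 3  # -> x = 66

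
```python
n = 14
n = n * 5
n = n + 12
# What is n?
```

Trace (tracking n):
n = 14  # -> n = 14
n = n * 5  # -> n = 70
n = n + 12  # -> n = 82

Answer: 82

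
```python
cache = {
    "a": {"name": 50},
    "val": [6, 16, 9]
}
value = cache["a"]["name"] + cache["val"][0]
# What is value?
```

Answer: 56

Derivation:
Trace (tracking value):
cache = {'a': {'name': 50}, 'val': [6, 16, 9]}  # -> cache = {'a': {'name': 50}, 'val': [6, 16, 9]}
value = cache['a']['name'] + cache['val'][0]  # -> value = 56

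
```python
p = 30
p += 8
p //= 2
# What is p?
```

Trace (tracking p):
p = 30  # -> p = 30
p += 8  # -> p = 38
p //= 2  # -> p = 19

Answer: 19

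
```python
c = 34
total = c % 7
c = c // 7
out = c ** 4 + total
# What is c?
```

Answer: 4

Derivation:
Trace (tracking c):
c = 34  # -> c = 34
total = c % 7  # -> total = 6
c = c // 7  # -> c = 4
out = c ** 4 + total  # -> out = 262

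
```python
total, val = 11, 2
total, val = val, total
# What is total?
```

Answer: 2

Derivation:
Trace (tracking total):
total, val = (11, 2)  # -> total = 11, val = 2
total, val = (val, total)  # -> total = 2, val = 11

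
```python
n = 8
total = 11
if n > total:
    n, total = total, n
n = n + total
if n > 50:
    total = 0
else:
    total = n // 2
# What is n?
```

Trace (tracking n):
n = 8  # -> n = 8
total = 11  # -> total = 11
if n > total:  # condition is False
n = n + total  # -> n = 19
if n > 50:  # condition is False
else:
    total = n // 2  # -> total = 9

Answer: 19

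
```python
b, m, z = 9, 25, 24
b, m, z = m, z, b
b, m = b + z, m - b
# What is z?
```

Trace (tracking z):
b, m, z = (9, 25, 24)  # -> b = 9, m = 25, z = 24
b, m, z = (m, z, b)  # -> b = 25, m = 24, z = 9
b, m = (b + z, m - b)  # -> b = 34, m = -1

Answer: 9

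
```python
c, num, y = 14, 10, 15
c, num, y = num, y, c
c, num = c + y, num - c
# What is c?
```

Trace (tracking c):
c, num, y = (14, 10, 15)  # -> c = 14, num = 10, y = 15
c, num, y = (num, y, c)  # -> c = 10, num = 15, y = 14
c, num = (c + y, num - c)  # -> c = 24, num = 5

Answer: 24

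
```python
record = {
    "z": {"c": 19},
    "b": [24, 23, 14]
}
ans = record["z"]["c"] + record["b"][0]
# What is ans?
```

Trace (tracking ans):
record = {'z': {'c': 19}, 'b': [24, 23, 14]}  # -> record = {'z': {'c': 19}, 'b': [24, 23, 14]}
ans = record['z']['c'] + record['b'][0]  # -> ans = 43

Answer: 43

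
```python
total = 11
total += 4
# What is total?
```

Trace (tracking total):
total = 11  # -> total = 11
total += 4  # -> total = 15

Answer: 15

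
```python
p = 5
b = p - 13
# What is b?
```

Answer: -8

Derivation:
Trace (tracking b):
p = 5  # -> p = 5
b = p - 13  # -> b = -8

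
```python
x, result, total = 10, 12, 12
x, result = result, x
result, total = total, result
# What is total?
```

Answer: 10

Derivation:
Trace (tracking total):
x, result, total = (10, 12, 12)  # -> x = 10, result = 12, total = 12
x, result = (result, x)  # -> x = 12, result = 10
result, total = (total, result)  # -> result = 12, total = 10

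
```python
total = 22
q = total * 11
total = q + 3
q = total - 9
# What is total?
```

Answer: 245

Derivation:
Trace (tracking total):
total = 22  # -> total = 22
q = total * 11  # -> q = 242
total = q + 3  # -> total = 245
q = total - 9  # -> q = 236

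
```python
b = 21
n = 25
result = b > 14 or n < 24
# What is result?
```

Trace (tracking result):
b = 21  # -> b = 21
n = 25  # -> n = 25
result = b > 14 or n < 24  # -> result = True

Answer: True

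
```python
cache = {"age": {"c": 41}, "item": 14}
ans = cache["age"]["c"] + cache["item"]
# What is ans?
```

Trace (tracking ans):
cache = {'age': {'c': 41}, 'item': 14}  # -> cache = {'age': {'c': 41}, 'item': 14}
ans = cache['age']['c'] + cache['item']  # -> ans = 55

Answer: 55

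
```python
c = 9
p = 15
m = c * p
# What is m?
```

Answer: 135

Derivation:
Trace (tracking m):
c = 9  # -> c = 9
p = 15  # -> p = 15
m = c * p  # -> m = 135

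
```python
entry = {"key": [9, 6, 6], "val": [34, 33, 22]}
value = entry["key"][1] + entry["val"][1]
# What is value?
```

Trace (tracking value):
entry = {'key': [9, 6, 6], 'val': [34, 33, 22]}  # -> entry = {'key': [9, 6, 6], 'val': [34, 33, 22]}
value = entry['key'][1] + entry['val'][1]  # -> value = 39

Answer: 39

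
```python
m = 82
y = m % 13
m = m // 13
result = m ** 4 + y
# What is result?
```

Trace (tracking result):
m = 82  # -> m = 82
y = m % 13  # -> y = 4
m = m // 13  # -> m = 6
result = m ** 4 + y  # -> result = 1300

Answer: 1300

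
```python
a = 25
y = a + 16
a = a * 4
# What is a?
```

Trace (tracking a):
a = 25  # -> a = 25
y = a + 16  # -> y = 41
a = a * 4  # -> a = 100

Answer: 100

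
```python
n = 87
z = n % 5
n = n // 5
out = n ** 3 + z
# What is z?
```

Trace (tracking z):
n = 87  # -> n = 87
z = n % 5  # -> z = 2
n = n // 5  # -> n = 17
out = n ** 3 + z  # -> out = 4915

Answer: 2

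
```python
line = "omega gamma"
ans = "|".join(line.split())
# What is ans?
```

Answer: 'omega|gamma'

Derivation:
Trace (tracking ans):
line = 'omega gamma'  # -> line = 'omega gamma'
ans = '|'.join(line.split())  # -> ans = 'omega|gamma'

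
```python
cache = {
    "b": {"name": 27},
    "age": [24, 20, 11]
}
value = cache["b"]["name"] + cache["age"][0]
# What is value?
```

Answer: 51

Derivation:
Trace (tracking value):
cache = {'b': {'name': 27}, 'age': [24, 20, 11]}  # -> cache = {'b': {'name': 27}, 'age': [24, 20, 11]}
value = cache['b']['name'] + cache['age'][0]  # -> value = 51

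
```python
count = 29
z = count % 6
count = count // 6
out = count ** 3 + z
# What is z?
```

Answer: 5

Derivation:
Trace (tracking z):
count = 29  # -> count = 29
z = count % 6  # -> z = 5
count = count // 6  # -> count = 4
out = count ** 3 + z  # -> out = 69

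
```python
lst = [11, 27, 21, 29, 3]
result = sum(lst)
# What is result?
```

Trace (tracking result):
lst = [11, 27, 21, 29, 3]  # -> lst = [11, 27, 21, 29, 3]
result = sum(lst)  # -> result = 91

Answer: 91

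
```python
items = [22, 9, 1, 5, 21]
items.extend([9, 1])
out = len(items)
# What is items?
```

Answer: [22, 9, 1, 5, 21, 9, 1]

Derivation:
Trace (tracking items):
items = [22, 9, 1, 5, 21]  # -> items = [22, 9, 1, 5, 21]
items.extend([9, 1])  # -> items = [22, 9, 1, 5, 21, 9, 1]
out = len(items)  # -> out = 7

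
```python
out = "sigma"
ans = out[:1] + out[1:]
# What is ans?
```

Answer: 'sigma'

Derivation:
Trace (tracking ans):
out = 'sigma'  # -> out = 'sigma'
ans = out[:1] + out[1:]  # -> ans = 'sigma'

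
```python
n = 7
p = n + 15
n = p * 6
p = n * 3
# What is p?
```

Answer: 396

Derivation:
Trace (tracking p):
n = 7  # -> n = 7
p = n + 15  # -> p = 22
n = p * 6  # -> n = 132
p = n * 3  # -> p = 396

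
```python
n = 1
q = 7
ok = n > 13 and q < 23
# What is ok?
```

Answer: False

Derivation:
Trace (tracking ok):
n = 1  # -> n = 1
q = 7  # -> q = 7
ok = n > 13 and q < 23  # -> ok = False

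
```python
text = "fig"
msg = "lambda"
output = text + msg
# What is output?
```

Answer: 'figlambda'

Derivation:
Trace (tracking output):
text = 'fig'  # -> text = 'fig'
msg = 'lambda'  # -> msg = 'lambda'
output = text + msg  # -> output = 'figlambda'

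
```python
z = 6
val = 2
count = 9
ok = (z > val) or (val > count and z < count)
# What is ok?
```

Answer: True

Derivation:
Trace (tracking ok):
z = 6  # -> z = 6
val = 2  # -> val = 2
count = 9  # -> count = 9
ok = z > val or (val > count and z < count)  # -> ok = True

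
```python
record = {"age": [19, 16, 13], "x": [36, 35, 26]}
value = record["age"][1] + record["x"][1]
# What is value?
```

Trace (tracking value):
record = {'age': [19, 16, 13], 'x': [36, 35, 26]}  # -> record = {'age': [19, 16, 13], 'x': [36, 35, 26]}
value = record['age'][1] + record['x'][1]  # -> value = 51

Answer: 51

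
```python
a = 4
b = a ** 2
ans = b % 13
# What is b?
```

Trace (tracking b):
a = 4  # -> a = 4
b = a ** 2  # -> b = 16
ans = b % 13  # -> ans = 3

Answer: 16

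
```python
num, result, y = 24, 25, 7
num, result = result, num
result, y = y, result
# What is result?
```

Answer: 7

Derivation:
Trace (tracking result):
num, result, y = (24, 25, 7)  # -> num = 24, result = 25, y = 7
num, result = (result, num)  # -> num = 25, result = 24
result, y = (y, result)  # -> result = 7, y = 24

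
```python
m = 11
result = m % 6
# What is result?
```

Trace (tracking result):
m = 11  # -> m = 11
result = m % 6  # -> result = 5

Answer: 5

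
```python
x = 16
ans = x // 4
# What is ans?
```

Answer: 4

Derivation:
Trace (tracking ans):
x = 16  # -> x = 16
ans = x // 4  # -> ans = 4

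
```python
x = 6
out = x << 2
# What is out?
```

Trace (tracking out):
x = 6  # -> x = 6
out = x << 2  # -> out = 24

Answer: 24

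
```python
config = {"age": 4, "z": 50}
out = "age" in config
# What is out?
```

Trace (tracking out):
config = {'age': 4, 'z': 50}  # -> config = {'age': 4, 'z': 50}
out = 'age' in config  # -> out = True

Answer: True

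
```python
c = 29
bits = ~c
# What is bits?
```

Answer: -30

Derivation:
Trace (tracking bits):
c = 29  # -> c = 29
bits = ~c  # -> bits = -30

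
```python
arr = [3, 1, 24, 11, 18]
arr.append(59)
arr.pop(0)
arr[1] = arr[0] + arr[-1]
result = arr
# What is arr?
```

Answer: [1, 60, 11, 18, 59]

Derivation:
Trace (tracking arr):
arr = [3, 1, 24, 11, 18]  # -> arr = [3, 1, 24, 11, 18]
arr.append(59)  # -> arr = [3, 1, 24, 11, 18, 59]
arr.pop(0)  # -> arr = [1, 24, 11, 18, 59]
arr[1] = arr[0] + arr[-1]  # -> arr = [1, 60, 11, 18, 59]
result = arr  # -> result = [1, 60, 11, 18, 59]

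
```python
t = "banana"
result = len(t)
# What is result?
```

Answer: 6

Derivation:
Trace (tracking result):
t = 'banana'  # -> t = 'banana'
result = len(t)  # -> result = 6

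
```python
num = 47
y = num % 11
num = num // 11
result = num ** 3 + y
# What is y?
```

Answer: 3

Derivation:
Trace (tracking y):
num = 47  # -> num = 47
y = num % 11  # -> y = 3
num = num // 11  # -> num = 4
result = num ** 3 + y  # -> result = 67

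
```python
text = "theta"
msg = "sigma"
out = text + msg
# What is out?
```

Trace (tracking out):
text = 'theta'  # -> text = 'theta'
msg = 'sigma'  # -> msg = 'sigma'
out = text + msg  # -> out = 'thetasigma'

Answer: 'thetasigma'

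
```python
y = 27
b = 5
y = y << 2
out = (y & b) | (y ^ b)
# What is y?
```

Answer: 108

Derivation:
Trace (tracking y):
y = 27  # -> y = 27
b = 5  # -> b = 5
y = y << 2  # -> y = 108
out = y & b | y ^ b  # -> out = 109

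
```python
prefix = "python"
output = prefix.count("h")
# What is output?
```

Trace (tracking output):
prefix = 'python'  # -> prefix = 'python'
output = prefix.count('h')  # -> output = 1

Answer: 1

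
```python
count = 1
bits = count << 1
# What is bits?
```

Trace (tracking bits):
count = 1  # -> count = 1
bits = count << 1  # -> bits = 2

Answer: 2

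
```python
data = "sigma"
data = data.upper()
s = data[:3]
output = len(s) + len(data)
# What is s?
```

Answer: 'SIG'

Derivation:
Trace (tracking s):
data = 'sigma'  # -> data = 'sigma'
data = data.upper()  # -> data = 'SIGMA'
s = data[:3]  # -> s = 'SIG'
output = len(s) + len(data)  # -> output = 8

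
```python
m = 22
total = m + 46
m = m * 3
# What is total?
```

Trace (tracking total):
m = 22  # -> m = 22
total = m + 46  # -> total = 68
m = m * 3  # -> m = 66

Answer: 68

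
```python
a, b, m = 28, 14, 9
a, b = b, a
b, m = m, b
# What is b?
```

Answer: 9

Derivation:
Trace (tracking b):
a, b, m = (28, 14, 9)  # -> a = 28, b = 14, m = 9
a, b = (b, a)  # -> a = 14, b = 28
b, m = (m, b)  # -> b = 9, m = 28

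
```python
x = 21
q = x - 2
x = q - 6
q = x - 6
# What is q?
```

Answer: 7

Derivation:
Trace (tracking q):
x = 21  # -> x = 21
q = x - 2  # -> q = 19
x = q - 6  # -> x = 13
q = x - 6  # -> q = 7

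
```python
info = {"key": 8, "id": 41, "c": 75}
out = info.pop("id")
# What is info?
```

Answer: {'key': 8, 'c': 75}

Derivation:
Trace (tracking info):
info = {'key': 8, 'id': 41, 'c': 75}  # -> info = {'key': 8, 'id': 41, 'c': 75}
out = info.pop('id')  # -> out = 41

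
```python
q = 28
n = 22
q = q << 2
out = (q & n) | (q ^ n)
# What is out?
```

Trace (tracking out):
q = 28  # -> q = 28
n = 22  # -> n = 22
q = q << 2  # -> q = 112
out = q & n | q ^ n  # -> out = 118

Answer: 118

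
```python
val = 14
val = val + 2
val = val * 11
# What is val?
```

Trace (tracking val):
val = 14  # -> val = 14
val = val + 2  # -> val = 16
val = val * 11  # -> val = 176

Answer: 176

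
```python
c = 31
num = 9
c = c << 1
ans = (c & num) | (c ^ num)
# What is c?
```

Answer: 62

Derivation:
Trace (tracking c):
c = 31  # -> c = 31
num = 9  # -> num = 9
c = c << 1  # -> c = 62
ans = c & num | c ^ num  # -> ans = 63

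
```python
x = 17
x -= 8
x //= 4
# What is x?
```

Trace (tracking x):
x = 17  # -> x = 17
x -= 8  # -> x = 9
x //= 4  # -> x = 2

Answer: 2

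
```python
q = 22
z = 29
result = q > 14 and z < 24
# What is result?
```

Trace (tracking result):
q = 22  # -> q = 22
z = 29  # -> z = 29
result = q > 14 and z < 24  # -> result = False

Answer: False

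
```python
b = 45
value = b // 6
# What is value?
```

Trace (tracking value):
b = 45  # -> b = 45
value = b // 6  # -> value = 7

Answer: 7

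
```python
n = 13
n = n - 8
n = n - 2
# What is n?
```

Trace (tracking n):
n = 13  # -> n = 13
n = n - 8  # -> n = 5
n = n - 2  # -> n = 3

Answer: 3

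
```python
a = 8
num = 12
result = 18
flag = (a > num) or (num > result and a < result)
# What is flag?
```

Answer: False

Derivation:
Trace (tracking flag):
a = 8  # -> a = 8
num = 12  # -> num = 12
result = 18  # -> result = 18
flag = a > num or (num > result and a < result)  # -> flag = False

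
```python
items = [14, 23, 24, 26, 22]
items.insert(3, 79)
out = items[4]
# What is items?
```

Answer: [14, 23, 24, 79, 26, 22]

Derivation:
Trace (tracking items):
items = [14, 23, 24, 26, 22]  # -> items = [14, 23, 24, 26, 22]
items.insert(3, 79)  # -> items = [14, 23, 24, 79, 26, 22]
out = items[4]  # -> out = 26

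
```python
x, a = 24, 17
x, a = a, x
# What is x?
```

Trace (tracking x):
x, a = (24, 17)  # -> x = 24, a = 17
x, a = (a, x)  # -> x = 17, a = 24

Answer: 17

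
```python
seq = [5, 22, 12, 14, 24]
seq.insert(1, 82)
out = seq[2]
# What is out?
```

Answer: 22

Derivation:
Trace (tracking out):
seq = [5, 22, 12, 14, 24]  # -> seq = [5, 22, 12, 14, 24]
seq.insert(1, 82)  # -> seq = [5, 82, 22, 12, 14, 24]
out = seq[2]  # -> out = 22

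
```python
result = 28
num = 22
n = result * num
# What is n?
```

Trace (tracking n):
result = 28  # -> result = 28
num = 22  # -> num = 22
n = result * num  # -> n = 616

Answer: 616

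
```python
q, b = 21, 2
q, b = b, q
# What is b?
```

Answer: 21

Derivation:
Trace (tracking b):
q, b = (21, 2)  # -> q = 21, b = 2
q, b = (b, q)  # -> q = 2, b = 21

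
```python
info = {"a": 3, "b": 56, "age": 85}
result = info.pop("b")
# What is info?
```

Trace (tracking info):
info = {'a': 3, 'b': 56, 'age': 85}  # -> info = {'a': 3, 'b': 56, 'age': 85}
result = info.pop('b')  # -> result = 56

Answer: {'a': 3, 'age': 85}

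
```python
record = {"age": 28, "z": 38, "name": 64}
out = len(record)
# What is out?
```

Answer: 3

Derivation:
Trace (tracking out):
record = {'age': 28, 'z': 38, 'name': 64}  # -> record = {'age': 28, 'z': 38, 'name': 64}
out = len(record)  # -> out = 3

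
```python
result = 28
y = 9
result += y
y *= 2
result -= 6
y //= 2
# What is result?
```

Answer: 31

Derivation:
Trace (tracking result):
result = 28  # -> result = 28
y = 9  # -> y = 9
result += y  # -> result = 37
y *= 2  # -> y = 18
result -= 6  # -> result = 31
y //= 2  # -> y = 9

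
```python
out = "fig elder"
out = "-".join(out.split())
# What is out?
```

Answer: 'fig-elder'

Derivation:
Trace (tracking out):
out = 'fig elder'  # -> out = 'fig elder'
out = '-'.join(out.split())  # -> out = 'fig-elder'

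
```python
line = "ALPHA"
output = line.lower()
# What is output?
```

Trace (tracking output):
line = 'ALPHA'  # -> line = 'ALPHA'
output = line.lower()  # -> output = 'alpha'

Answer: 'alpha'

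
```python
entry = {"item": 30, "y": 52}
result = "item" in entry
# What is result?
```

Answer: True

Derivation:
Trace (tracking result):
entry = {'item': 30, 'y': 52}  # -> entry = {'item': 30, 'y': 52}
result = 'item' in entry  # -> result = True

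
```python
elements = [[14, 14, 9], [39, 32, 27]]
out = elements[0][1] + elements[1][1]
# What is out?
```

Trace (tracking out):
elements = [[14, 14, 9], [39, 32, 27]]  # -> elements = [[14, 14, 9], [39, 32, 27]]
out = elements[0][1] + elements[1][1]  # -> out = 46

Answer: 46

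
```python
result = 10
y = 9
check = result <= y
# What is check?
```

Trace (tracking check):
result = 10  # -> result = 10
y = 9  # -> y = 9
check = result <= y  # -> check = False

Answer: False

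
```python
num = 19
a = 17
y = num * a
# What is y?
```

Answer: 323

Derivation:
Trace (tracking y):
num = 19  # -> num = 19
a = 17  # -> a = 17
y = num * a  # -> y = 323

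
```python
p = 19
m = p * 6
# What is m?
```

Trace (tracking m):
p = 19  # -> p = 19
m = p * 6  # -> m = 114

Answer: 114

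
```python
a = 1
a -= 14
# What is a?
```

Trace (tracking a):
a = 1  # -> a = 1
a -= 14  # -> a = -13

Answer: -13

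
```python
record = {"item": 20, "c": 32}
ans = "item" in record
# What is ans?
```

Trace (tracking ans):
record = {'item': 20, 'c': 32}  # -> record = {'item': 20, 'c': 32}
ans = 'item' in record  # -> ans = True

Answer: True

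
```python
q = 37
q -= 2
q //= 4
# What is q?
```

Answer: 8

Derivation:
Trace (tracking q):
q = 37  # -> q = 37
q -= 2  # -> q = 35
q //= 4  # -> q = 8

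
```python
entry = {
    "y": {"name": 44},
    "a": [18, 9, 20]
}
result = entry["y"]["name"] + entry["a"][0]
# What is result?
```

Answer: 62

Derivation:
Trace (tracking result):
entry = {'y': {'name': 44}, 'a': [18, 9, 20]}  # -> entry = {'y': {'name': 44}, 'a': [18, 9, 20]}
result = entry['y']['name'] + entry['a'][0]  # -> result = 62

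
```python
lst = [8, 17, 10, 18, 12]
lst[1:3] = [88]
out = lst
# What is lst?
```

Trace (tracking lst):
lst = [8, 17, 10, 18, 12]  # -> lst = [8, 17, 10, 18, 12]
lst[1:3] = [88]  # -> lst = [8, 88, 18, 12]
out = lst  # -> out = [8, 88, 18, 12]

Answer: [8, 88, 18, 12]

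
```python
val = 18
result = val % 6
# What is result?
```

Trace (tracking result):
val = 18  # -> val = 18
result = val % 6  # -> result = 0

Answer: 0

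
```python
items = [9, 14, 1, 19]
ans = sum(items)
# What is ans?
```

Answer: 43

Derivation:
Trace (tracking ans):
items = [9, 14, 1, 19]  # -> items = [9, 14, 1, 19]
ans = sum(items)  # -> ans = 43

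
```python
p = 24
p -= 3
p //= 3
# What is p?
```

Trace (tracking p):
p = 24  # -> p = 24
p -= 3  # -> p = 21
p //= 3  # -> p = 7

Answer: 7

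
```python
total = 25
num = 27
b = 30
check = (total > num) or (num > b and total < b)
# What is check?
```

Trace (tracking check):
total = 25  # -> total = 25
num = 27  # -> num = 27
b = 30  # -> b = 30
check = total > num or (num > b and total < b)  # -> check = False

Answer: False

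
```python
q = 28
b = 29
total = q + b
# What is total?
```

Trace (tracking total):
q = 28  # -> q = 28
b = 29  # -> b = 29
total = q + b  # -> total = 57

Answer: 57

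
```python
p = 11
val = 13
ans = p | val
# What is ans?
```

Answer: 15

Derivation:
Trace (tracking ans):
p = 11  # -> p = 11
val = 13  # -> val = 13
ans = p | val  # -> ans = 15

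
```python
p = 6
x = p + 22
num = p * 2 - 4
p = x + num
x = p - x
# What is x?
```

Answer: 8

Derivation:
Trace (tracking x):
p = 6  # -> p = 6
x = p + 22  # -> x = 28
num = p * 2 - 4  # -> num = 8
p = x + num  # -> p = 36
x = p - x  # -> x = 8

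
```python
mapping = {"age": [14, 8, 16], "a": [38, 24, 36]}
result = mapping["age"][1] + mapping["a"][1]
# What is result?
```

Trace (tracking result):
mapping = {'age': [14, 8, 16], 'a': [38, 24, 36]}  # -> mapping = {'age': [14, 8, 16], 'a': [38, 24, 36]}
result = mapping['age'][1] + mapping['a'][1]  # -> result = 32

Answer: 32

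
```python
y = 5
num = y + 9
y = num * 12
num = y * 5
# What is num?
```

Trace (tracking num):
y = 5  # -> y = 5
num = y + 9  # -> num = 14
y = num * 12  # -> y = 168
num = y * 5  # -> num = 840

Answer: 840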